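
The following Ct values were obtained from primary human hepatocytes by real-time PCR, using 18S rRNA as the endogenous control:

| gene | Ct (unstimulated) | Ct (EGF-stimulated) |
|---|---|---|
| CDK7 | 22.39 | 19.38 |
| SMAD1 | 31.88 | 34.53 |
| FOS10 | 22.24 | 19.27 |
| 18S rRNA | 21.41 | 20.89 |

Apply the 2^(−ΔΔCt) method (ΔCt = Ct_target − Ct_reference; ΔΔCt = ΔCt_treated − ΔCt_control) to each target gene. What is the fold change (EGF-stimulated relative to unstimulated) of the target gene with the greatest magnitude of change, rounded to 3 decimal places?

0.111

CDK7: ΔΔCt = (19.38−20.89) − (22.39−21.41) = -1.51 − 0.98 = -2.49; fold change = 2^2.49 = 5.618
SMAD1: ΔΔCt = (34.53−20.89) − (31.88−21.41) = 13.64 − 10.47 = 3.17; fold change = 2^-3.17 = 0.111
FOS10: ΔΔCt = (19.27−20.89) − (22.24−21.41) = -1.62 − 0.83 = -2.45; fold change = 2^2.45 = 5.464
SMAD1 has the largest |ΔΔCt| = 3.17.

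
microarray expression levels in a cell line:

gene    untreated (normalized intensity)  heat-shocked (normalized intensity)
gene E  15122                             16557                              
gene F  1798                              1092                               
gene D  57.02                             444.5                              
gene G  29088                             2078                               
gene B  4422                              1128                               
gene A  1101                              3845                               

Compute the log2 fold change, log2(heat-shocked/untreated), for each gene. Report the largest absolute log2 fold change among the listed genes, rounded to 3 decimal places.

log2(16557/15122) = 0.131  (gene E)
log2(1092/1798) = -0.719  (gene F)
log2(444.5/57.02) = 2.963  (gene D)
log2(2078/29088) = -3.807  (gene G)
log2(1128/4422) = -1.971  (gene B)
log2(3845/1101) = 1.804  (gene A)
The largest magnitude belongs to gene G.

3.807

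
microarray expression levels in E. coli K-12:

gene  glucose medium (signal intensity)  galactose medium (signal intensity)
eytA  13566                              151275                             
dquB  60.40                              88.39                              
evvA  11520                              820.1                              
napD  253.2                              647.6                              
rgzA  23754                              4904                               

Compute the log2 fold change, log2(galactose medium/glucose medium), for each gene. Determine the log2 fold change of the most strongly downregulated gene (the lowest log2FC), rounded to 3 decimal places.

log2(151275/13566) = 3.479  (eytA)
log2(88.39/60.40) = 0.549  (dquB)
log2(820.1/11520) = -3.812  (evvA)
log2(647.6/253.2) = 1.355  (napD)
log2(4904/23754) = -2.276  (rgzA)
evvA is most strongly downregulated.

-3.812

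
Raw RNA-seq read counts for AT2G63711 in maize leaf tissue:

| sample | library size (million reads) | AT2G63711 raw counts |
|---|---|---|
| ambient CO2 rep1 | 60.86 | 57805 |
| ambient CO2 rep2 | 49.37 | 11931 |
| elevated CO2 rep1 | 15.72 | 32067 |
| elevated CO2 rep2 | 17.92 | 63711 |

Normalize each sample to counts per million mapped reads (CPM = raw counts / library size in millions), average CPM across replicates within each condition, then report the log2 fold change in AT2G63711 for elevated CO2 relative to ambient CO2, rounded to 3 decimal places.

2.231

CPM(ambient CO2 rep1) = 57805 / 60.86 = 949.8028
CPM(ambient CO2 rep2) = 11931 / 49.37 = 241.6650
CPM(elevated CO2 rep1) = 32067 / 15.72 = 2039.8855
CPM(elevated CO2 rep2) = 63711 / 17.92 = 3555.3013
mean CPM(ambient CO2) = 595.7339; mean CPM(elevated CO2) = 2797.5934
Fold change = 2797.5934 / 595.7339 = 4.69605
log2(4.69605) = 2.2314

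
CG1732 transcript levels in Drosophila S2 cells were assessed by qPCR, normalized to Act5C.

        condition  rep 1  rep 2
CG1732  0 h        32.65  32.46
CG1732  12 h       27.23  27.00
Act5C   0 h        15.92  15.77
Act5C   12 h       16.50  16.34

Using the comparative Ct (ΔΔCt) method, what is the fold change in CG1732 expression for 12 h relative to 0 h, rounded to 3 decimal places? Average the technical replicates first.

Mean Ct: CG1732 0 h 32.555; CG1732 12 h 27.115; Act5C 0 h 15.845; Act5C 12 h 16.420
ΔCt(0 h) = 32.555 − 15.845 = 16.710
ΔCt(12 h) = 27.115 − 16.420 = 10.695
ΔΔCt = 10.695 − 16.710 = -6.015
Fold change = 2^(−(-6.015)) = 2^6.015 = 64.6689

64.669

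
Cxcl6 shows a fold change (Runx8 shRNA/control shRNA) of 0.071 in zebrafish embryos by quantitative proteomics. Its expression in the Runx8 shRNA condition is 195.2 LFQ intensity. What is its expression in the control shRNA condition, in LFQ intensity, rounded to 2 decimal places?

control shRNA expression = 195.2 / 0.071 = 2749.30

2749.30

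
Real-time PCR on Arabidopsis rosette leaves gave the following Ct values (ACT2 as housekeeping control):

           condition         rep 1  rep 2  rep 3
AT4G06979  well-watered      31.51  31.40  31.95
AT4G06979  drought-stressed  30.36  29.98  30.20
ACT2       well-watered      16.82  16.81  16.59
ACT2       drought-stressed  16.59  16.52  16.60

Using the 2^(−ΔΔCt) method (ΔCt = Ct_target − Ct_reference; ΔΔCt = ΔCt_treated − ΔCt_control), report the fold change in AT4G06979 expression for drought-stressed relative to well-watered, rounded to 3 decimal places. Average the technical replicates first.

2.412

Mean Ct: AT4G06979 well-watered 31.620; AT4G06979 drought-stressed 30.180; ACT2 well-watered 16.740; ACT2 drought-stressed 16.570
ΔCt(well-watered) = 31.620 − 16.740 = 14.880
ΔCt(drought-stressed) = 30.180 − 16.570 = 13.610
ΔΔCt = 13.610 − 14.880 = -1.270
Fold change = 2^(−(-1.270)) = 2^1.270 = 2.4116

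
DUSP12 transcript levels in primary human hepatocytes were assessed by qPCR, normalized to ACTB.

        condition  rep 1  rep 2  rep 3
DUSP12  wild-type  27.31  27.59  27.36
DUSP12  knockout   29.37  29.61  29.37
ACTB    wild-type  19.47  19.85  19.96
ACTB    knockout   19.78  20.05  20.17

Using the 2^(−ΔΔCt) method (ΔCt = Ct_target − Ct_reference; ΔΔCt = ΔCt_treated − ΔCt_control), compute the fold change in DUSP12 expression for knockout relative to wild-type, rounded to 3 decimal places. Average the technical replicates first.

0.289

Mean Ct: DUSP12 wild-type 27.420; DUSP12 knockout 29.450; ACTB wild-type 19.760; ACTB knockout 20.000
ΔCt(wild-type) = 27.420 − 19.760 = 7.660
ΔCt(knockout) = 29.450 − 20.000 = 9.450
ΔΔCt = 9.450 − 7.660 = 1.790
Fold change = 2^(−1.790) = 0.2892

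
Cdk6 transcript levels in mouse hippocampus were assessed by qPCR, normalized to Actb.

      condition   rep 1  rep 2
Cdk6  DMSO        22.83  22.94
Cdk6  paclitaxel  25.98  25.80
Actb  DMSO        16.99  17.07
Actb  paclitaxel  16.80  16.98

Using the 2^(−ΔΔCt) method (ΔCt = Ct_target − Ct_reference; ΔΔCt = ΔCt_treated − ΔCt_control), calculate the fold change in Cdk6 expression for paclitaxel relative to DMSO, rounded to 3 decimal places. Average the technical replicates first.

Mean Ct: Cdk6 DMSO 22.885; Cdk6 paclitaxel 25.890; Actb DMSO 17.030; Actb paclitaxel 16.890
ΔCt(DMSO) = 22.885 − 17.030 = 5.855
ΔCt(paclitaxel) = 25.890 − 16.890 = 9.000
ΔΔCt = 9.000 − 5.855 = 3.145
Fold change = 2^(−3.145) = 0.1130

0.113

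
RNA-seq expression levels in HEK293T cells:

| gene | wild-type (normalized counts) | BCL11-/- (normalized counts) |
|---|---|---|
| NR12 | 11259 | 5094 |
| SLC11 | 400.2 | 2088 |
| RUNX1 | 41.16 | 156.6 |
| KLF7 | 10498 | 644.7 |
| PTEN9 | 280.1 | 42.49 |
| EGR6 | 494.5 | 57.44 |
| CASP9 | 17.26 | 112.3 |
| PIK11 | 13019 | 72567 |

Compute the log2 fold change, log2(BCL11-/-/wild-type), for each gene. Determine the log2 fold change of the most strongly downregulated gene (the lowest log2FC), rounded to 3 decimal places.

-4.025

log2(5094/11259) = -1.144  (NR12)
log2(2088/400.2) = 2.383  (SLC11)
log2(156.6/41.16) = 1.928  (RUNX1)
log2(644.7/10498) = -4.025  (KLF7)
log2(42.49/280.1) = -2.721  (PTEN9)
log2(57.44/494.5) = -3.106  (EGR6)
log2(112.3/17.26) = 2.702  (CASP9)
log2(72567/13019) = 2.479  (PIK11)
KLF7 is most strongly downregulated.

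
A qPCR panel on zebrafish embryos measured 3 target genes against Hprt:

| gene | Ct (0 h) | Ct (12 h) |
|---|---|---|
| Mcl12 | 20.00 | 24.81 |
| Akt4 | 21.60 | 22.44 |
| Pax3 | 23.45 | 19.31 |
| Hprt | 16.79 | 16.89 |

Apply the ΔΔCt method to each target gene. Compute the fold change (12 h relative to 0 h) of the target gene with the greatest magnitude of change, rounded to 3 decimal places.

0.038

Mcl12: ΔΔCt = (24.81−16.89) − (20.00−16.79) = 7.92 − 3.21 = 4.71; fold change = 2^-4.71 = 0.038
Akt4: ΔΔCt = (22.44−16.89) − (21.60−16.79) = 5.55 − 4.81 = 0.74; fold change = 2^-0.74 = 0.599
Pax3: ΔΔCt = (19.31−16.89) − (23.45−16.79) = 2.42 − 6.66 = -4.24; fold change = 2^4.24 = 18.896
Mcl12 has the largest |ΔΔCt| = 4.71.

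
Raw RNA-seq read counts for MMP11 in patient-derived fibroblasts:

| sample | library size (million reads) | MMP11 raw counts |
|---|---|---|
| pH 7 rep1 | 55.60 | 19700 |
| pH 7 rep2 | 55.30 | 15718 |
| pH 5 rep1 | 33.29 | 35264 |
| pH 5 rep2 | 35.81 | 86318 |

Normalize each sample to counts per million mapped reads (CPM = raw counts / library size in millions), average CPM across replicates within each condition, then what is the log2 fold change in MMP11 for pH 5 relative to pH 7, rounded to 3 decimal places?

2.442

CPM(pH 7 rep1) = 19700 / 55.60 = 354.3165
CPM(pH 7 rep2) = 15718 / 55.30 = 284.2315
CPM(pH 5 rep1) = 35264 / 33.29 = 1059.2971
CPM(pH 5 rep2) = 86318 / 35.81 = 2410.4440
mean CPM(pH 7) = 319.2740; mean CPM(pH 5) = 1734.8705
Fold change = 1734.8705 / 319.2740 = 5.43380
log2(5.43380) = 2.4420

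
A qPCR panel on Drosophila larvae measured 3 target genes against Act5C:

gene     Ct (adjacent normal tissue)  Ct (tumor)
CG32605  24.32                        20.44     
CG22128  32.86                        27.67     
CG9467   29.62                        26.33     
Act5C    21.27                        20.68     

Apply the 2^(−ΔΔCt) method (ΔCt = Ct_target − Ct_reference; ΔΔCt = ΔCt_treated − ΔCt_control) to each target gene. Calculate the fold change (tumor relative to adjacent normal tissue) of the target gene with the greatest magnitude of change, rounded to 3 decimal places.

CG32605: ΔΔCt = (20.44−20.68) − (24.32−21.27) = -0.24 − 3.05 = -3.29; fold change = 2^3.29 = 9.781
CG22128: ΔΔCt = (27.67−20.68) − (32.86−21.27) = 6.99 − 11.59 = -4.60; fold change = 2^4.60 = 24.251
CG9467: ΔΔCt = (26.33−20.68) − (29.62−21.27) = 5.65 − 8.35 = -2.70; fold change = 2^2.70 = 6.498
CG22128 has the largest |ΔΔCt| = 4.60.

24.251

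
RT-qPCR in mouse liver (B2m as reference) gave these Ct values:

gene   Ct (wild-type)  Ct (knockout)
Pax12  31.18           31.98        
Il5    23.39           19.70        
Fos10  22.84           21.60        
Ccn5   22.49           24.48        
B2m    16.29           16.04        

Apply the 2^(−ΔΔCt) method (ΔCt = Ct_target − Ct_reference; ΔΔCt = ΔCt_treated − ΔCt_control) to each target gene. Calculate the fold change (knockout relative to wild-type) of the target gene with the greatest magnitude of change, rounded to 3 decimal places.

10.853

Pax12: ΔΔCt = (31.98−16.04) − (31.18−16.29) = 15.94 − 14.89 = 1.05; fold change = 2^-1.05 = 0.483
Il5: ΔΔCt = (19.70−16.04) − (23.39−16.29) = 3.66 − 7.10 = -3.44; fold change = 2^3.44 = 10.853
Fos10: ΔΔCt = (21.60−16.04) − (22.84−16.29) = 5.56 − 6.55 = -0.99; fold change = 2^0.99 = 1.986
Ccn5: ΔΔCt = (24.48−16.04) − (22.49−16.29) = 8.44 − 6.20 = 2.24; fold change = 2^-2.24 = 0.212
Il5 has the largest |ΔΔCt| = 3.44.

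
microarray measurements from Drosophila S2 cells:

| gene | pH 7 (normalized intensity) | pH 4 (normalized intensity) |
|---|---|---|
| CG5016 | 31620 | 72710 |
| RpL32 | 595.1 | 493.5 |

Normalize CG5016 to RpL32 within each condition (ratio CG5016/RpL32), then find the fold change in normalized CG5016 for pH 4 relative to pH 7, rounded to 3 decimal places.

2.773

CG5016/RpL32 (pH 7) = 31620 / 595.1 = 53.134
CG5016/RpL32 (pH 4) = 72710 / 493.5 = 147.34
Fold change = 147.34 / 53.134 = 2.7729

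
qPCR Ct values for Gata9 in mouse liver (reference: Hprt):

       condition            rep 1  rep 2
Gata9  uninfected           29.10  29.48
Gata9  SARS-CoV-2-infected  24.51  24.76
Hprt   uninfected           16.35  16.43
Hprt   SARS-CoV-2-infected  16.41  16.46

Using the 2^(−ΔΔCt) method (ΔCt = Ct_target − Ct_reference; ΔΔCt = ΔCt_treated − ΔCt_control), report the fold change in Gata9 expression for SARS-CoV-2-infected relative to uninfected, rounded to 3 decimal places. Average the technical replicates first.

Mean Ct: Gata9 uninfected 29.290; Gata9 SARS-CoV-2-infected 24.635; Hprt uninfected 16.390; Hprt SARS-CoV-2-infected 16.435
ΔCt(uninfected) = 29.290 − 16.390 = 12.900
ΔCt(SARS-CoV-2-infected) = 24.635 − 16.435 = 8.200
ΔΔCt = 8.200 − 12.900 = -4.700
Fold change = 2^(−(-4.700)) = 2^4.700 = 25.9921

25.992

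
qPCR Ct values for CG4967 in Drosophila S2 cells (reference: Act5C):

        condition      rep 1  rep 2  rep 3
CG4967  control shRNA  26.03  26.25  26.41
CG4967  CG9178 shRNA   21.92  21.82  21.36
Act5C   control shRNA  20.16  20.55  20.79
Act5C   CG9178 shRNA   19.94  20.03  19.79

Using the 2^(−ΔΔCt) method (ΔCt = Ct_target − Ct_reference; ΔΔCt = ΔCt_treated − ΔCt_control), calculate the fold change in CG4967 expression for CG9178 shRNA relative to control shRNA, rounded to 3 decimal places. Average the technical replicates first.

Mean Ct: CG4967 control shRNA 26.230; CG4967 CG9178 shRNA 21.700; Act5C control shRNA 20.500; Act5C CG9178 shRNA 19.920
ΔCt(control shRNA) = 26.230 − 20.500 = 5.730
ΔCt(CG9178 shRNA) = 21.700 − 19.920 = 1.780
ΔΔCt = 1.780 − 5.730 = -3.950
Fold change = 2^(−(-3.950)) = 2^3.950 = 15.4550

15.455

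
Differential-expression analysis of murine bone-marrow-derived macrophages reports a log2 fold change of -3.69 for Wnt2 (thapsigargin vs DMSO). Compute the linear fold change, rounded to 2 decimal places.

0.08

Fold change = 2^(-3.69) = 0.077
That is, Wnt2 drops to 7.7% of the DMSO level.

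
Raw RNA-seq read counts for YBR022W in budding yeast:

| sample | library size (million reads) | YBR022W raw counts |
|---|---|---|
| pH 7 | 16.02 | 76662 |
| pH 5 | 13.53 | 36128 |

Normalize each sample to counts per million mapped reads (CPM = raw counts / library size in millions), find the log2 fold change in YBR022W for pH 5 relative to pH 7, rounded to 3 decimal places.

CPM(pH 7) = 76662 / 16.02 = 4785.3933
CPM(pH 5) = 36128 / 13.53 = 2670.2143
Fold change = 2670.2143 / 4785.3933 = 0.55799
log2(0.55799) = -0.8417

-0.842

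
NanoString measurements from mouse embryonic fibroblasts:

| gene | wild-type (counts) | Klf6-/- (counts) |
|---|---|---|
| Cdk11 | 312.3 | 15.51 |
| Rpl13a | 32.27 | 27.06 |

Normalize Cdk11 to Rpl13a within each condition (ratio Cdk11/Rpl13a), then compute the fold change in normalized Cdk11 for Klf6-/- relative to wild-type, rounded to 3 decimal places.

0.059

Cdk11/Rpl13a (wild-type) = 312.3 / 32.27 = 9.6777
Cdk11/Rpl13a (Klf6-/-) = 15.51 / 27.06 = 0.57317
Fold change = 0.57317 / 9.6777 = 0.0592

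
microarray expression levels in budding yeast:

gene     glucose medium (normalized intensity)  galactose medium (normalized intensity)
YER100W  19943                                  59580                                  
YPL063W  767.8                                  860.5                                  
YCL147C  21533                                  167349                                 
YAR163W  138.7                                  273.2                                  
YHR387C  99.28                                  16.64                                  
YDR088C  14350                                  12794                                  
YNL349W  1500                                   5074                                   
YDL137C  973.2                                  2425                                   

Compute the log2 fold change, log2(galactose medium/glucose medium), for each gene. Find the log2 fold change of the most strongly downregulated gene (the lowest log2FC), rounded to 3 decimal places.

-2.577

log2(59580/19943) = 1.579  (YER100W)
log2(860.5/767.8) = 0.164  (YPL063W)
log2(167349/21533) = 2.958  (YCL147C)
log2(273.2/138.7) = 0.978  (YAR163W)
log2(16.64/99.28) = -2.577  (YHR387C)
log2(12794/14350) = -0.166  (YDR088C)
log2(5074/1500) = 1.758  (YNL349W)
log2(2425/973.2) = 1.317  (YDL137C)
YHR387C is most strongly downregulated.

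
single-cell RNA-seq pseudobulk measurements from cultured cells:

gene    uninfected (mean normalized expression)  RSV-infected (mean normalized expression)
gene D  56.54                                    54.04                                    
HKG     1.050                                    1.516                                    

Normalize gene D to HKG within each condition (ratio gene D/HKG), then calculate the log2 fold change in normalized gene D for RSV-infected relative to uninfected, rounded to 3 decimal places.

gene D/HKG (uninfected) = 56.54 / 1.050 = 53.848
gene D/HKG (RSV-infected) = 54.04 / 1.516 = 35.646
Fold change = 35.646 / 53.848 = 0.6620
log2(0.6620) = -0.5951

-0.595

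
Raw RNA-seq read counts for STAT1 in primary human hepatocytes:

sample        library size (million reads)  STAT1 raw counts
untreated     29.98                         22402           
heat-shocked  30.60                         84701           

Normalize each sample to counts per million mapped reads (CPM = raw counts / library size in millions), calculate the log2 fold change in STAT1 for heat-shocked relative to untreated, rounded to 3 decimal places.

CPM(untreated) = 22402 / 29.98 = 747.2315
CPM(heat-shocked) = 84701 / 30.60 = 2768.0065
Fold change = 2768.0065 / 747.2315 = 3.70435
log2(3.70435) = 1.8892

1.889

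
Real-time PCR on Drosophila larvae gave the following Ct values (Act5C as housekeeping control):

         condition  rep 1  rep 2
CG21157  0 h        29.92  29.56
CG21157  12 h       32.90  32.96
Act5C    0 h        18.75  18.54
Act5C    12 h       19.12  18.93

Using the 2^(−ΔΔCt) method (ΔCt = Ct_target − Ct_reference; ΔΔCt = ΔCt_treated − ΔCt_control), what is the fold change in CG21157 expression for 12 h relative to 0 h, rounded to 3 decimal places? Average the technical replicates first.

0.143

Mean Ct: CG21157 0 h 29.740; CG21157 12 h 32.930; Act5C 0 h 18.645; Act5C 12 h 19.025
ΔCt(0 h) = 29.740 − 18.645 = 11.095
ΔCt(12 h) = 32.930 − 19.025 = 13.905
ΔΔCt = 13.905 − 11.095 = 2.810
Fold change = 2^(−2.810) = 0.1426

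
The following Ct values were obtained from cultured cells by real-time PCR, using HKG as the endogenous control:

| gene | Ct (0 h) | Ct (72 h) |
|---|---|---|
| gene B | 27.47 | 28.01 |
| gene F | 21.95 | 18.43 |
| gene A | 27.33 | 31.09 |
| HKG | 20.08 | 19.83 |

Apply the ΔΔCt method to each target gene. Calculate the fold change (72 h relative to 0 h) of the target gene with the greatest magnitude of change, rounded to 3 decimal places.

gene B: ΔΔCt = (28.01−19.83) − (27.47−20.08) = 8.18 − 7.39 = 0.79; fold change = 2^-0.79 = 0.578
gene F: ΔΔCt = (18.43−19.83) − (21.95−20.08) = -1.40 − 1.87 = -3.27; fold change = 2^3.27 = 9.646
gene A: ΔΔCt = (31.09−19.83) − (27.33−20.08) = 11.26 − 7.25 = 4.01; fold change = 2^-4.01 = 0.062
gene A has the largest |ΔΔCt| = 4.01.

0.062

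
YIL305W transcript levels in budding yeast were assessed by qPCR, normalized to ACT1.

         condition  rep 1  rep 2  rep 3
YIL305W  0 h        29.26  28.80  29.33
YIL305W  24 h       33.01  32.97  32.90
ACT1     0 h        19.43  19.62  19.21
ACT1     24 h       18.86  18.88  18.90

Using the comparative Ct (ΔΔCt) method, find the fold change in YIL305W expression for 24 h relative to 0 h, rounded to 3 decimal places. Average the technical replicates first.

Mean Ct: YIL305W 0 h 29.130; YIL305W 24 h 32.960; ACT1 0 h 19.420; ACT1 24 h 18.880
ΔCt(0 h) = 29.130 − 19.420 = 9.710
ΔCt(24 h) = 32.960 − 18.880 = 14.080
ΔΔCt = 14.080 − 9.710 = 4.370
Fold change = 2^(−4.370) = 0.0484

0.048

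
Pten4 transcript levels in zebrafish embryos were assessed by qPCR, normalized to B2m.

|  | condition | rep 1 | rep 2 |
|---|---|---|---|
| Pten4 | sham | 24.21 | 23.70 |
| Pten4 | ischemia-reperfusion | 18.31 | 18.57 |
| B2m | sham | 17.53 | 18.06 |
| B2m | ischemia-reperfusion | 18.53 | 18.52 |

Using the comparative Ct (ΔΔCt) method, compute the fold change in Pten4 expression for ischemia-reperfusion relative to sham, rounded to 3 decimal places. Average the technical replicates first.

75.846

Mean Ct: Pten4 sham 23.955; Pten4 ischemia-reperfusion 18.440; B2m sham 17.795; B2m ischemia-reperfusion 18.525
ΔCt(sham) = 23.955 − 17.795 = 6.160
ΔCt(ischemia-reperfusion) = 18.440 − 18.525 = -0.085
ΔΔCt = -0.085 − 6.160 = -6.245
Fold change = 2^(−(-6.245)) = 2^6.245 = 75.8459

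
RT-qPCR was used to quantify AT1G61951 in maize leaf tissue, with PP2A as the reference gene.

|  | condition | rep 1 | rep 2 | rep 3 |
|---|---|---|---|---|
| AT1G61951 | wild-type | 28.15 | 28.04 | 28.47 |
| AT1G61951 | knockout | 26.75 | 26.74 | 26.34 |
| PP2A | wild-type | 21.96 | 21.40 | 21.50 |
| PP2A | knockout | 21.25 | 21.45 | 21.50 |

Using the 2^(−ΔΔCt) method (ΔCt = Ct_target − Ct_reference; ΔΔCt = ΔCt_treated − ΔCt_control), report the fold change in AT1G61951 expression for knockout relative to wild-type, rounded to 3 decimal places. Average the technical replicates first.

Mean Ct: AT1G61951 wild-type 28.220; AT1G61951 knockout 26.610; PP2A wild-type 21.620; PP2A knockout 21.400
ΔCt(wild-type) = 28.220 − 21.620 = 6.600
ΔCt(knockout) = 26.610 − 21.400 = 5.210
ΔΔCt = 5.210 − 6.600 = -1.390
Fold change = 2^(−(-1.390)) = 2^1.390 = 2.6208

2.621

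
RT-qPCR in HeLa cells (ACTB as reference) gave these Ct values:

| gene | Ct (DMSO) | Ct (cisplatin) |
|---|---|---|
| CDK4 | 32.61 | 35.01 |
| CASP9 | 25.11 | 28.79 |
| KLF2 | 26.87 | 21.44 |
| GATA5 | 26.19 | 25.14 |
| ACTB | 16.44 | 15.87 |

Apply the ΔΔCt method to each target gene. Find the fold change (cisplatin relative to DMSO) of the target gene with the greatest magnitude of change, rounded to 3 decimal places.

CDK4: ΔΔCt = (35.01−15.87) − (32.61−16.44) = 19.14 − 16.17 = 2.97; fold change = 2^-2.97 = 0.128
CASP9: ΔΔCt = (28.79−15.87) − (25.11−16.44) = 12.92 − 8.67 = 4.25; fold change = 2^-4.25 = 0.053
KLF2: ΔΔCt = (21.44−15.87) − (26.87−16.44) = 5.57 − 10.43 = -4.86; fold change = 2^4.86 = 29.041
GATA5: ΔΔCt = (25.14−15.87) − (26.19−16.44) = 9.27 − 9.75 = -0.48; fold change = 2^0.48 = 1.395
KLF2 has the largest |ΔΔCt| = 4.86.

29.041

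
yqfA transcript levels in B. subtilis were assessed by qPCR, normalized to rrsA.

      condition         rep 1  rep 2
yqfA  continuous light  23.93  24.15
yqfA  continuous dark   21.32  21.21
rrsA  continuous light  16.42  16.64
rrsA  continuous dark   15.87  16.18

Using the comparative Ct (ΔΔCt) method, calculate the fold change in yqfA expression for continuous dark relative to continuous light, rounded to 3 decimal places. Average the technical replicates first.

Mean Ct: yqfA continuous light 24.040; yqfA continuous dark 21.265; rrsA continuous light 16.530; rrsA continuous dark 16.025
ΔCt(continuous light) = 24.040 − 16.530 = 7.510
ΔCt(continuous dark) = 21.265 − 16.025 = 5.240
ΔΔCt = 5.240 − 7.510 = -2.270
Fold change = 2^(−(-2.270)) = 2^2.270 = 4.8232

4.823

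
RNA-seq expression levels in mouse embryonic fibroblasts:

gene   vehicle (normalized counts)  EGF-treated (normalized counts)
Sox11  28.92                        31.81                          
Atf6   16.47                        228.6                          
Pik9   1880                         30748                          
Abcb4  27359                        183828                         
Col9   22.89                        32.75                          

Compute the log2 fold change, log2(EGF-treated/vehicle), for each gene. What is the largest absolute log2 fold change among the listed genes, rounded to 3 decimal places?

4.032

log2(31.81/28.92) = 0.137  (Sox11)
log2(228.6/16.47) = 3.795  (Atf6)
log2(30748/1880) = 4.032  (Pik9)
log2(183828/27359) = 2.748  (Abcb4)
log2(32.75/22.89) = 0.517  (Col9)
The largest magnitude belongs to Pik9.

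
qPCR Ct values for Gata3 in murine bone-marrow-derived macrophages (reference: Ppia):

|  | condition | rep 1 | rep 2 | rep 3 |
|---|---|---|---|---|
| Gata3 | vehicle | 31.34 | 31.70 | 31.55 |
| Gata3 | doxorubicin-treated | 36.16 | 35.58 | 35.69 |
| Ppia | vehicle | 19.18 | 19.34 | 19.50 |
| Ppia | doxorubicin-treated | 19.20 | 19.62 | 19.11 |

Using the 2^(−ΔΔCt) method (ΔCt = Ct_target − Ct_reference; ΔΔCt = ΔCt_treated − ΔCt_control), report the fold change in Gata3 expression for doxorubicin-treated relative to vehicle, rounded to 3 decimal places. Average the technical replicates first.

0.050

Mean Ct: Gata3 vehicle 31.530; Gata3 doxorubicin-treated 35.810; Ppia vehicle 19.340; Ppia doxorubicin-treated 19.310
ΔCt(vehicle) = 31.530 − 19.340 = 12.190
ΔCt(doxorubicin-treated) = 35.810 − 19.310 = 16.500
ΔΔCt = 16.500 − 12.190 = 4.310
Fold change = 2^(−4.310) = 0.0504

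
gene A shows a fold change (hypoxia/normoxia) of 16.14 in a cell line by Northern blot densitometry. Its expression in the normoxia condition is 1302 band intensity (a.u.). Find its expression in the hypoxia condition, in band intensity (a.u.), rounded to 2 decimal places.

21014.28

hypoxia expression = 1302 × 16.14 = 21014.28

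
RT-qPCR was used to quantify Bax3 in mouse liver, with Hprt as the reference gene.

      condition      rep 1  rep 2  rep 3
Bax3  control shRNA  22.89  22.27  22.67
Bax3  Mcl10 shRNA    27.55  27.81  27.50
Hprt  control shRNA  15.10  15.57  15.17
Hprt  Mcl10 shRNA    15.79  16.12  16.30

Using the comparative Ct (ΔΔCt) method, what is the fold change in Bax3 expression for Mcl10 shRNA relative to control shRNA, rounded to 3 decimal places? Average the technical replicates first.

Mean Ct: Bax3 control shRNA 22.610; Bax3 Mcl10 shRNA 27.620; Hprt control shRNA 15.280; Hprt Mcl10 shRNA 16.070
ΔCt(control shRNA) = 22.610 − 15.280 = 7.330
ΔCt(Mcl10 shRNA) = 27.620 − 16.070 = 11.550
ΔΔCt = 11.550 − 7.330 = 4.220
Fold change = 2^(−4.220) = 0.0537

0.054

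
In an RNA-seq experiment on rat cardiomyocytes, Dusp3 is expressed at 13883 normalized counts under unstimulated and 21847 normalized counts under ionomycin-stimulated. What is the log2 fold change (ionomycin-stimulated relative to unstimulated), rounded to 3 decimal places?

0.654

Fold change = 21847 / 13883 = 1.5737
log2(1.5737) = 0.6541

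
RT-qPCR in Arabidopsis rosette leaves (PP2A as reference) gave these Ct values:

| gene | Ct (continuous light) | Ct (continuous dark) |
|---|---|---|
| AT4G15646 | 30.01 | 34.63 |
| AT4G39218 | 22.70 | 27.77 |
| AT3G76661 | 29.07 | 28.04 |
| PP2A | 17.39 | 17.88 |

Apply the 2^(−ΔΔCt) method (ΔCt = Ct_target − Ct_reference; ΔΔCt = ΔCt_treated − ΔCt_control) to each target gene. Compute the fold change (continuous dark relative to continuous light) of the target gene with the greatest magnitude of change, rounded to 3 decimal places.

0.042

AT4G15646: ΔΔCt = (34.63−17.88) − (30.01−17.39) = 16.75 − 12.62 = 4.13; fold change = 2^-4.13 = 0.057
AT4G39218: ΔΔCt = (27.77−17.88) − (22.70−17.39) = 9.89 − 5.31 = 4.58; fold change = 2^-4.58 = 0.042
AT3G76661: ΔΔCt = (28.04−17.88) − (29.07−17.39) = 10.16 − 11.68 = -1.52; fold change = 2^1.52 = 2.868
AT4G39218 has the largest |ΔΔCt| = 4.58.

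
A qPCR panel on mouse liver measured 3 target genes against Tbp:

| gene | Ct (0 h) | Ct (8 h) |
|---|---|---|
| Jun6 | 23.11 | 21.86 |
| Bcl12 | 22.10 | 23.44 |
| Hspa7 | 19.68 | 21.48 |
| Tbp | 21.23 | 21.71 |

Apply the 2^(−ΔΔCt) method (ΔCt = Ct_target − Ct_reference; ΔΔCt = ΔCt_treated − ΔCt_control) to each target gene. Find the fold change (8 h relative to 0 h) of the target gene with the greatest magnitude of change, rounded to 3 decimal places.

Jun6: ΔΔCt = (21.86−21.71) − (23.11−21.23) = 0.15 − 1.88 = -1.73; fold change = 2^1.73 = 3.317
Bcl12: ΔΔCt = (23.44−21.71) − (22.10−21.23) = 1.73 − 0.87 = 0.86; fold change = 2^-0.86 = 0.551
Hspa7: ΔΔCt = (21.48−21.71) − (19.68−21.23) = -0.23 − (-1.55) = 1.32; fold change = 2^-1.32 = 0.401
Jun6 has the largest |ΔΔCt| = 1.73.

3.317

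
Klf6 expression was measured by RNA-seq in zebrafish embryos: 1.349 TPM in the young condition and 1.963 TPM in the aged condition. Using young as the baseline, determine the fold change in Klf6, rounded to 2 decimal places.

Fold change = 1.963 / 1.349 = 1.455
Klf6 is upregulated.

1.46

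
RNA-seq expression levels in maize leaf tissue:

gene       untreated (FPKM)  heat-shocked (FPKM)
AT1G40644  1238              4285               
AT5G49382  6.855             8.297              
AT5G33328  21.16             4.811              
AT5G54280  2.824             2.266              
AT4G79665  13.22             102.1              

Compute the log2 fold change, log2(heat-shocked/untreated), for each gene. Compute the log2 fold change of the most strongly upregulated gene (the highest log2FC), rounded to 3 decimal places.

2.949

log2(4285/1238) = 1.791  (AT1G40644)
log2(8.297/6.855) = 0.275  (AT5G49382)
log2(4.811/21.16) = -2.137  (AT5G33328)
log2(2.266/2.824) = -0.318  (AT5G54280)
log2(102.1/13.22) = 2.949  (AT4G79665)
AT4G79665 is most strongly upregulated.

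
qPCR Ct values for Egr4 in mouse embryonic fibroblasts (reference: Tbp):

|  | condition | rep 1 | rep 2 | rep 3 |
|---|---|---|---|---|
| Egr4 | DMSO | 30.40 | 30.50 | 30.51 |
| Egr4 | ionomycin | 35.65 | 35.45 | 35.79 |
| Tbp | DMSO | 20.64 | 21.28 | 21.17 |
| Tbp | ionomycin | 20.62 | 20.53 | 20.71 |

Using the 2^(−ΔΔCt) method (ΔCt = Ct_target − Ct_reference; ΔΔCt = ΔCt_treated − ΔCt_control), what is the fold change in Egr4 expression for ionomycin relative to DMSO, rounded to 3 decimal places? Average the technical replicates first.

0.021

Mean Ct: Egr4 DMSO 30.470; Egr4 ionomycin 35.630; Tbp DMSO 21.030; Tbp ionomycin 20.620
ΔCt(DMSO) = 30.470 − 21.030 = 9.440
ΔCt(ionomycin) = 35.630 − 20.620 = 15.010
ΔΔCt = 15.010 − 9.440 = 5.570
Fold change = 2^(−5.570) = 0.0211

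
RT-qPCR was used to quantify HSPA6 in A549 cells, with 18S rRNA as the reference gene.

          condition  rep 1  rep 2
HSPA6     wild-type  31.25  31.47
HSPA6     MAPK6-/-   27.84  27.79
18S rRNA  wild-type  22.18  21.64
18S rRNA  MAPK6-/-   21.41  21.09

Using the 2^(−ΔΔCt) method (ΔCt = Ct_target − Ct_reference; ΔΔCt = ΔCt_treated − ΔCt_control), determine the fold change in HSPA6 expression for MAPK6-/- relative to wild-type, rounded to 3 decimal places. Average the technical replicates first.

7.387

Mean Ct: HSPA6 wild-type 31.360; HSPA6 MAPK6-/- 27.815; 18S rRNA wild-type 21.910; 18S rRNA MAPK6-/- 21.250
ΔCt(wild-type) = 31.360 − 21.910 = 9.450
ΔCt(MAPK6-/-) = 27.815 − 21.250 = 6.565
ΔΔCt = 6.565 − 9.450 = -2.885
Fold change = 2^(−(-2.885)) = 2^2.885 = 7.3871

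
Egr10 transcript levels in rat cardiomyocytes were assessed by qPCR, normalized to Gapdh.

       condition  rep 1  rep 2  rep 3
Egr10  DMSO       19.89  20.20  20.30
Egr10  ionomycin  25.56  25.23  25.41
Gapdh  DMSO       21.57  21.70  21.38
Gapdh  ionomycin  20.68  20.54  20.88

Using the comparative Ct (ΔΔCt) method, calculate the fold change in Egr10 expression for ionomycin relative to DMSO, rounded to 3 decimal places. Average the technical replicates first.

Mean Ct: Egr10 DMSO 20.130; Egr10 ionomycin 25.400; Gapdh DMSO 21.550; Gapdh ionomycin 20.700
ΔCt(DMSO) = 20.130 − 21.550 = -1.420
ΔCt(ionomycin) = 25.400 − 20.700 = 4.700
ΔΔCt = 4.700 − (-1.420) = 6.120
Fold change = 2^(−6.120) = 0.0144

0.014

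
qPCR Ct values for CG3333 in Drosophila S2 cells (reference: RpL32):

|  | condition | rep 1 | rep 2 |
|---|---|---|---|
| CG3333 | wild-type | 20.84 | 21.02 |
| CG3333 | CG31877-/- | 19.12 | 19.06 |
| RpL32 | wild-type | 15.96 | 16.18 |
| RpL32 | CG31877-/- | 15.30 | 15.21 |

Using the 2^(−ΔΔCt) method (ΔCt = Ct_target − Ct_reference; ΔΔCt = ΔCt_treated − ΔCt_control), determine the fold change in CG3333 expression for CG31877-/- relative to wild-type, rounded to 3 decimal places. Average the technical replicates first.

Mean Ct: CG3333 wild-type 20.930; CG3333 CG31877-/- 19.090; RpL32 wild-type 16.070; RpL32 CG31877-/- 15.255
ΔCt(wild-type) = 20.930 − 16.070 = 4.860
ΔCt(CG31877-/-) = 19.090 − 15.255 = 3.835
ΔΔCt = 3.835 − 4.860 = -1.025
Fold change = 2^(−(-1.025)) = 2^1.025 = 2.0350

2.035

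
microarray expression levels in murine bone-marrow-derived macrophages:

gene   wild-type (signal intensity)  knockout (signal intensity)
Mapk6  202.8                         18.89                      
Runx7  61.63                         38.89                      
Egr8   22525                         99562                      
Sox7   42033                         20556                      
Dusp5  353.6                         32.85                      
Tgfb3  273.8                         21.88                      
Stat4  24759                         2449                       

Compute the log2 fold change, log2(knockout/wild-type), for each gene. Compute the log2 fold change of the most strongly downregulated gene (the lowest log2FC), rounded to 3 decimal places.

-3.645

log2(18.89/202.8) = -3.424  (Mapk6)
log2(38.89/61.63) = -0.664  (Runx7)
log2(99562/22525) = 2.144  (Egr8)
log2(20556/42033) = -1.032  (Sox7)
log2(32.85/353.6) = -3.428  (Dusp5)
log2(21.88/273.8) = -3.645  (Tgfb3)
log2(2449/24759) = -3.338  (Stat4)
Tgfb3 is most strongly downregulated.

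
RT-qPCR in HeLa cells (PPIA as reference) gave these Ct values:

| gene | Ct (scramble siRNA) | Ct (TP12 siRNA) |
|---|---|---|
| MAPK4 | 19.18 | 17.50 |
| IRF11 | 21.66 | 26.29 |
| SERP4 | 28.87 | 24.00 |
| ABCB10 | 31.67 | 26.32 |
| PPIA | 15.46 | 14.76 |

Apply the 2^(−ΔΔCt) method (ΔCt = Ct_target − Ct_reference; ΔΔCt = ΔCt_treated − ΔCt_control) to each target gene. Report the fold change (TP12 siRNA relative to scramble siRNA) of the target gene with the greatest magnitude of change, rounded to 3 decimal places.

MAPK4: ΔΔCt = (17.50−14.76) − (19.18−15.46) = 2.74 − 3.72 = -0.98; fold change = 2^0.98 = 1.972
IRF11: ΔΔCt = (26.29−14.76) − (21.66−15.46) = 11.53 − 6.20 = 5.33; fold change = 2^-5.33 = 0.025
SERP4: ΔΔCt = (24.00−14.76) − (28.87−15.46) = 9.24 − 13.41 = -4.17; fold change = 2^4.17 = 18.001
ABCB10: ΔΔCt = (26.32−14.76) − (31.67−15.46) = 11.56 − 16.21 = -4.65; fold change = 2^4.65 = 25.107
IRF11 has the largest |ΔΔCt| = 5.33.

0.025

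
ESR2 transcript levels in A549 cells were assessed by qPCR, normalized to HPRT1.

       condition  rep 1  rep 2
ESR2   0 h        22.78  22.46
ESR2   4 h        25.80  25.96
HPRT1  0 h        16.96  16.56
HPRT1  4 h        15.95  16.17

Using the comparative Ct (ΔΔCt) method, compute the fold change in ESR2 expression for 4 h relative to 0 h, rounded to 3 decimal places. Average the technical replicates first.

0.064

Mean Ct: ESR2 0 h 22.620; ESR2 4 h 25.880; HPRT1 0 h 16.760; HPRT1 4 h 16.060
ΔCt(0 h) = 22.620 − 16.760 = 5.860
ΔCt(4 h) = 25.880 − 16.060 = 9.820
ΔΔCt = 9.820 − 5.860 = 3.960
Fold change = 2^(−3.960) = 0.0643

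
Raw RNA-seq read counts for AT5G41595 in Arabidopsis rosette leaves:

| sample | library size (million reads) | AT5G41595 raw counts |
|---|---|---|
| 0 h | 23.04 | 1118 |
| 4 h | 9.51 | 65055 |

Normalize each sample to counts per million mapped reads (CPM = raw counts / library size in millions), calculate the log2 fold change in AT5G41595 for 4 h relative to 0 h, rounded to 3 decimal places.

7.139

CPM(0 h) = 1118 / 23.04 = 48.5243
CPM(4 h) = 65055 / 9.51 = 6840.6940
Fold change = 6840.6940 / 48.5243 = 140.97459
log2(140.97459) = 7.1393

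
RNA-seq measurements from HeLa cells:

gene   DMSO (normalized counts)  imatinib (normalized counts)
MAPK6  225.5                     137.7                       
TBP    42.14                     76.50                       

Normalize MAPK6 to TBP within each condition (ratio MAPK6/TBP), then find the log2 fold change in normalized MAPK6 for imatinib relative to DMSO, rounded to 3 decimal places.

-1.572

MAPK6/TBP (DMSO) = 225.5 / 42.14 = 5.3512
MAPK6/TBP (imatinib) = 137.7 / 76.50 = 1.8
Fold change = 1.8 / 5.3512 = 0.3364
log2(0.3364) = -1.5719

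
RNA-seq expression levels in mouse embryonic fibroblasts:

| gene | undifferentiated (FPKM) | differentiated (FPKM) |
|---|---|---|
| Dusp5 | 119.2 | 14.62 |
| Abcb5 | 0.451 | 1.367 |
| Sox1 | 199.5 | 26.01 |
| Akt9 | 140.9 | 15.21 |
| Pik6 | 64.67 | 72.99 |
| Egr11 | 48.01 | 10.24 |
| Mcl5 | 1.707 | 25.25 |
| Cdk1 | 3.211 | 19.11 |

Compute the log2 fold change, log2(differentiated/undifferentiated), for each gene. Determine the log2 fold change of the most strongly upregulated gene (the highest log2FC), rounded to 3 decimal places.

log2(14.62/119.2) = -3.027  (Dusp5)
log2(1.367/0.451) = 1.600  (Abcb5)
log2(26.01/199.5) = -2.939  (Sox1)
log2(15.21/140.9) = -3.212  (Akt9)
log2(72.99/64.67) = 0.175  (Pik6)
log2(10.24/48.01) = -2.229  (Egr11)
log2(25.25/1.707) = 3.887  (Mcl5)
log2(19.11/3.211) = 2.573  (Cdk1)
Mcl5 is most strongly upregulated.

3.887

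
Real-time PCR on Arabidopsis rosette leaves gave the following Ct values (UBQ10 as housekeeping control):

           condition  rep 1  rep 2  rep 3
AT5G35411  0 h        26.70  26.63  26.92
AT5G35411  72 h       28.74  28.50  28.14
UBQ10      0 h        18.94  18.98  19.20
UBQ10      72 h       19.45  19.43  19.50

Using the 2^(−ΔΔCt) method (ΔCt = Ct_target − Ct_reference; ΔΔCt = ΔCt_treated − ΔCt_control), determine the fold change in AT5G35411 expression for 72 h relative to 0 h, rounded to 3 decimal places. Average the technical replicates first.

0.409

Mean Ct: AT5G35411 0 h 26.750; AT5G35411 72 h 28.460; UBQ10 0 h 19.040; UBQ10 72 h 19.460
ΔCt(0 h) = 26.750 − 19.040 = 7.710
ΔCt(72 h) = 28.460 − 19.460 = 9.000
ΔΔCt = 9.000 − 7.710 = 1.290
Fold change = 2^(−1.290) = 0.4090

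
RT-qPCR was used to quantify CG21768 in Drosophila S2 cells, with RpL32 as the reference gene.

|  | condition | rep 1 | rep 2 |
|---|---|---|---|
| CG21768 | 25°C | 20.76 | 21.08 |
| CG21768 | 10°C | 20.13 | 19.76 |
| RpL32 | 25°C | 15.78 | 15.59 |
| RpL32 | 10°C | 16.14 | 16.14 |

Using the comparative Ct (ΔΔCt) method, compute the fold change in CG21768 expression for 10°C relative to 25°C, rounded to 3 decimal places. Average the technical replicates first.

Mean Ct: CG21768 25°C 20.920; CG21768 10°C 19.945; RpL32 25°C 15.685; RpL32 10°C 16.140
ΔCt(25°C) = 20.920 − 15.685 = 5.235
ΔCt(10°C) = 19.945 − 16.140 = 3.805
ΔΔCt = 3.805 − 5.235 = -1.430
Fold change = 2^(−(-1.430)) = 2^1.430 = 2.6945

2.694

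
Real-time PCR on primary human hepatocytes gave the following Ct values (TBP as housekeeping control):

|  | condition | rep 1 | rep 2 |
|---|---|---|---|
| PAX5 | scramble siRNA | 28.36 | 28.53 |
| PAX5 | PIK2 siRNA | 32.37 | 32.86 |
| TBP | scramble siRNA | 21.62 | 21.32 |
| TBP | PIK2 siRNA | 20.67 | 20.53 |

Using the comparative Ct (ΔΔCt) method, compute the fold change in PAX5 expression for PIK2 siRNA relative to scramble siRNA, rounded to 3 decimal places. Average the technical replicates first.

0.030

Mean Ct: PAX5 scramble siRNA 28.445; PAX5 PIK2 siRNA 32.615; TBP scramble siRNA 21.470; TBP PIK2 siRNA 20.600
ΔCt(scramble siRNA) = 28.445 − 21.470 = 6.975
ΔCt(PIK2 siRNA) = 32.615 − 20.600 = 12.015
ΔΔCt = 12.015 − 6.975 = 5.040
Fold change = 2^(−5.040) = 0.0304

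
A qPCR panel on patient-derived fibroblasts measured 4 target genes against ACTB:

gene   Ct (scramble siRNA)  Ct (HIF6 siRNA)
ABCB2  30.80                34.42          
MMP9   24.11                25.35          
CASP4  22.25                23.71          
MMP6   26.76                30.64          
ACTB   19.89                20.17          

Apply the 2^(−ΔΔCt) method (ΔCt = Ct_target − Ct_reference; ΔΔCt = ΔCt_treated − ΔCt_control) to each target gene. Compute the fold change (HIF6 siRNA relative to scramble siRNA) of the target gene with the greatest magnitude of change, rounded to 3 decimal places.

ABCB2: ΔΔCt = (34.42−20.17) − (30.80−19.89) = 14.25 − 10.91 = 3.34; fold change = 2^-3.34 = 0.099
MMP9: ΔΔCt = (25.35−20.17) − (24.11−19.89) = 5.18 − 4.22 = 0.96; fold change = 2^-0.96 = 0.514
CASP4: ΔΔCt = (23.71−20.17) − (22.25−19.89) = 3.54 − 2.36 = 1.18; fold change = 2^-1.18 = 0.441
MMP6: ΔΔCt = (30.64−20.17) − (26.76−19.89) = 10.47 − 6.87 = 3.60; fold change = 2^-3.60 = 0.082
MMP6 has the largest |ΔΔCt| = 3.60.

0.082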